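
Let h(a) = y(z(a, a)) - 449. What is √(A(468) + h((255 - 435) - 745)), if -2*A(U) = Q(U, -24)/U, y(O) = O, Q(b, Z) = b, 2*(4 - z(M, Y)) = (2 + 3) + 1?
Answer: I*√1794/2 ≈ 21.178*I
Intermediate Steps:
z(M, Y) = 1 (z(M, Y) = 4 - ((2 + 3) + 1)/2 = 4 - (5 + 1)/2 = 4 - ½*6 = 4 - 3 = 1)
A(U) = -½ (A(U) = -U/(2*U) = -½*1 = -½)
h(a) = -448 (h(a) = 1 - 449 = -448)
√(A(468) + h((255 - 435) - 745)) = √(-½ - 448) = √(-897/2) = I*√1794/2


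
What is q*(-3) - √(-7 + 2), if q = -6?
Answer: 18 - I*√5 ≈ 18.0 - 2.2361*I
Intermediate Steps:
q*(-3) - √(-7 + 2) = -6*(-3) - √(-7 + 2) = 18 - √(-5) = 18 - I*√5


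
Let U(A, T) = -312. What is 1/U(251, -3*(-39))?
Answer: -1/312 ≈ -0.0032051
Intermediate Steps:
1/U(251, -3*(-39)) = 1/(-312) = -1/312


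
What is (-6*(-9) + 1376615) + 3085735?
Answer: 4462404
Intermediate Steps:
(-6*(-9) + 1376615) + 3085735 = (54 + 1376615) + 3085735 = 1376669 + 3085735 = 4462404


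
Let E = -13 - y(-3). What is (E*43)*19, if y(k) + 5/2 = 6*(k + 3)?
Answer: -17157/2 ≈ -8578.5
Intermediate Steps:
y(k) = 31/2 + 6*k (y(k) = -5/2 + 6*(k + 3) = -5/2 + 6*(3 + k) = -5/2 + (18 + 6*k) = 31/2 + 6*k)
E = -21/2 (E = -13 - (31/2 + 6*(-3)) = -13 - (31/2 - 18) = -13 - 1*(-5/2) = -13 + 5/2 = -21/2 ≈ -10.500)
(E*43)*19 = -21/2*43*19 = -903/2*19 = -17157/2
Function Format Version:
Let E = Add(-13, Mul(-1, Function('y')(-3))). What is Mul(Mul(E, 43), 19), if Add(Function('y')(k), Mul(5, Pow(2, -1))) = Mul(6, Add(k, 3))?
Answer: Rational(-17157, 2) ≈ -8578.5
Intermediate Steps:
Function('y')(k) = Add(Rational(31, 2), Mul(6, k)) (Function('y')(k) = Add(Rational(-5, 2), Mul(6, Add(k, 3))) = Add(Rational(-5, 2), Mul(6, Add(3, k))) = Add(Rational(-5, 2), Add(18, Mul(6, k))) = Add(Rational(31, 2), Mul(6, k)))
E = Rational(-21, 2) (E = Add(-13, Mul(-1, Add(Rational(31, 2), Mul(6, -3)))) = Add(-13, Mul(-1, Add(Rational(31, 2), -18))) = Add(-13, Mul(-1, Rational(-5, 2))) = Add(-13, Rational(5, 2)) = Rational(-21, 2) ≈ -10.500)
Mul(Mul(E, 43), 19) = Mul(Mul(Rational(-21, 2), 43), 19) = Mul(Rational(-903, 2), 19) = Rational(-17157, 2)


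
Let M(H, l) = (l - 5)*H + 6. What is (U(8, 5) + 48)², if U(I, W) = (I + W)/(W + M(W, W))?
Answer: 292681/121 ≈ 2418.9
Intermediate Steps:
M(H, l) = 6 + H*(-5 + l) (M(H, l) = (-5 + l)*H + 6 = H*(-5 + l) + 6 = 6 + H*(-5 + l))
U(I, W) = (I + W)/(6 + W² - 4*W) (U(I, W) = (I + W)/(W + (6 - 5*W + W*W)) = (I + W)/(W + (6 - 5*W + W²)) = (I + W)/(W + (6 + W² - 5*W)) = (I + W)/(6 + W² - 4*W))
(U(8, 5) + 48)² = ((8 + 5)/(6 + 5² - 4*5) + 48)² = (13/(6 + 25 - 20) + 48)² = (13/11 + 48)² = (541/11)² = 292681/121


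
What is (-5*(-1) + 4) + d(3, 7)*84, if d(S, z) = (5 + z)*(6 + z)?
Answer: 13113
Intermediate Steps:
(-5*(-1) + 4) + d(3, 7)*84 = (-5*(-1) + 4) + (30 + 7² + 11*7)*84 = (5 + 4) + (30 + 49 + 77)*84 = 9 + 156*84 = 9 + 13104 = 13113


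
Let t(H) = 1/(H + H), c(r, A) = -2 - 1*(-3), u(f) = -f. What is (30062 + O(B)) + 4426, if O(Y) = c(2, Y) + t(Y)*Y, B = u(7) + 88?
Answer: 68979/2 ≈ 34490.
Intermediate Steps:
c(r, A) = 1 (c(r, A) = -2 + 3 = 1)
t(H) = 1/(2*H)
B = 81 (B = -1*7 + 88 = -7 + 88 = 81)
O(Y) = 3/2 (O(Y) = 1 + (1/(2*Y))*Y = 1 + ½ = 3/2)
(30062 + O(B)) + 4426 = (30062 + 3/2) + 4426 = 60127/2 + 4426 = 68979/2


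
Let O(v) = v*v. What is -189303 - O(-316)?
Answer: -289159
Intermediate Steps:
O(v) = v²
-189303 - O(-316) = -189303 - 1*(-316)² = -189303 - 1*99856 = -189303 - 99856 = -289159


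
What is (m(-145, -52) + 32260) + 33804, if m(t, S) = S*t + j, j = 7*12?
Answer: 73688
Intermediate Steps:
j = 84
m(t, S) = 84 + S*t (m(t, S) = S*t + 84 = 84 + S*t)
(m(-145, -52) + 32260) + 33804 = ((84 - 52*(-145)) + 32260) + 33804 = ((84 + 7540) + 32260) + 33804 = (7624 + 32260) + 33804 = 39884 + 33804 = 73688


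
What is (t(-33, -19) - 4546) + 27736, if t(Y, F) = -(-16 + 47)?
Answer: 23159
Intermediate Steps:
t(Y, F) = -31 (t(Y, F) = -1*31 = -31)
(t(-33, -19) - 4546) + 27736 = (-31 - 4546) + 27736 = -4577 + 27736 = 23159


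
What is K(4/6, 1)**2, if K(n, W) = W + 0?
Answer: 1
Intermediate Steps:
K(n, W) = W
K(4/6, 1)**2 = 1**2 = 1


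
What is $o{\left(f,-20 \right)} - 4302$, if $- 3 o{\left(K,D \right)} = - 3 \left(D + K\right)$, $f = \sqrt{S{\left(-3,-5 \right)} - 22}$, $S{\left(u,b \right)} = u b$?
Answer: $-4322 + i \sqrt{7} \approx -4322.0 + 2.6458 i$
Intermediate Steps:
$S{\left(u,b \right)} = b u$
$f = i \sqrt{7}$ ($f = \sqrt{\left(-5\right) \left(-3\right) - 22} = \sqrt{15 - 22} = \sqrt{-7} = i \sqrt{7} \approx 2.6458 i$)
$o{\left(K,D \right)} = D + K$ ($o{\left(K,D \right)} = - \frac{\left(-3\right) \left(D + K\right)}{3} = - \frac{- 3 D - 3 K}{3} = D + K$)
$o{\left(f,-20 \right)} - 4302 = \left(-20 + i \sqrt{7}\right) - 4302 = -4322 + i \sqrt{7}$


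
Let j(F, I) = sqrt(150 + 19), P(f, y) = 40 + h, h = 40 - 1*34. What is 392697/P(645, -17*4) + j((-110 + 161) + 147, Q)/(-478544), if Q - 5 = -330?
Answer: 93961396285/11006512 ≈ 8536.9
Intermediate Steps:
h = 6 (h = 40 - 34 = 6)
Q = -325 (Q = 5 - 330 = -325)
P(f, y) = 46 (P(f, y) = 40 + 6 = 46)
j(F, I) = 13 (j(F, I) = sqrt(169) = 13)
392697/P(645, -17*4) + j((-110 + 161) + 147, Q)/(-478544) = 392697/46 + 13/(-478544) = 392697*(1/46) + 13*(-1/478544) = 392697/46 - 13/478544 = 93961396285/11006512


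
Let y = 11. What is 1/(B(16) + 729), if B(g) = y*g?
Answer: 1/905 ≈ 0.0011050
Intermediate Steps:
B(g) = 11*g
1/(B(16) + 729) = 1/(11*16 + 729) = 1/(176 + 729) = 1/905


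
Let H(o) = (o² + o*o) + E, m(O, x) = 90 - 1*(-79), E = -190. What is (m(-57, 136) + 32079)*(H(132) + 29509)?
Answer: 2069257416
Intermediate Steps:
m(O, x) = 169 (m(O, x) = 90 + 79 = 169)
H(o) = -190 + 2*o² (H(o) = (o² + o*o) - 190 = (o² + o²) - 190 = 2*o² - 190 = -190 + 2*o²)
(m(-57, 136) + 32079)*(H(132) + 29509) = (169 + 32079)*((-190 + 2*132²) + 29509) = 32248*((-190 + 2*17424) + 29509) = 32248*((-190 + 34848) + 29509) = 32248*(34658 + 29509) = 32248*64167 = 2069257416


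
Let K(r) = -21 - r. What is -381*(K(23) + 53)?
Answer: -3429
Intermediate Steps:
-381*(K(23) + 53) = -381*((-21 - 1*23) + 53) = -381*((-21 - 23) + 53) = -381*(-44 + 53) = -381*9 = -3429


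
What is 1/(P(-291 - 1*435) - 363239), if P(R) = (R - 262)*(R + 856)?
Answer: -1/491679 ≈ -2.0338e-6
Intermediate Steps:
P(R) = (-262 + R)*(856 + R)
1/(P(-291 - 1*435) - 363239) = 1/((-224272 + (-291 - 1*435)**2 + 594*(-291 - 1*435)) - 363239) = 1/((-224272 + (-291 - 435)**2 + 594*(-291 - 435)) - 363239) = 1/((-224272 + (-726)**2 + 594*(-726)) - 363239) = 1/((-224272 + 527076 - 431244) - 363239) = 1/(-128440 - 363239) = 1/(-491679) = -1/491679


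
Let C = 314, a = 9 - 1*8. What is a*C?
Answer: 314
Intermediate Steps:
a = 1 (a = 9 - 8 = 1)
a*C = 1*314 = 314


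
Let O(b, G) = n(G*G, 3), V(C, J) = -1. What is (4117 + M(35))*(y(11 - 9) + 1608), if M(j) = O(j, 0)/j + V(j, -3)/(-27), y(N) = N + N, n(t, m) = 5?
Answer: 1254372964/189 ≈ 6.6369e+6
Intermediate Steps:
O(b, G) = 5
y(N) = 2*N
M(j) = 1/27 + 5/j (M(j) = 5/j - 1/(-27) = 5/j - 1*(-1/27) = 5/j + 1/27 = 1/27 + 5/j)
(4117 + M(35))*(y(11 - 9) + 1608) = (4117 + (1/27)*(135 + 35)/35)*(2*(11 - 9) + 1608) = (4117 + (1/27)*(1/35)*170)*(2*2 + 1608) = (4117 + 34/189)*(4 + 1608) = (778147/189)*1612 = 1254372964/189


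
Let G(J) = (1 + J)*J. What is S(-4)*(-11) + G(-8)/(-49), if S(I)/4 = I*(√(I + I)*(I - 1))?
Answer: -8/7 - 1760*I*√2 ≈ -1.1429 - 2489.0*I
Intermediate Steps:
G(J) = J*(1 + J)
S(I) = 4*√2*I^(3/2)*(-1 + I) (S(I) = 4*(I*(√(I + I)*(I - 1))) = 4*(I*(√(2*I)*(-1 + I))) = 4*(I*((√2*√I)*(-1 + I))) = 4*(I*(√2*√I*(-1 + I))) = 4*(√2*I^(3/2)*(-1 + I)) = 4*√2*I^(3/2)*(-1 + I))
S(-4)*(-11) + G(-8)/(-49) = (4*√2*(-4)^(3/2)*(-1 - 4))*(-11) - 8*(1 - 8)/(-49) = (4*√2*(-8*I)*(-5))*(-11) - 8*(-7)*(-1/49) = (160*I*√2)*(-11) + 56*(-1/49) = -1760*I*√2 - 8/7 = -8/7 - 1760*I*√2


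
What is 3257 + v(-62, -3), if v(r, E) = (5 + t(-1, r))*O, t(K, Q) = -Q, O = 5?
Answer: 3592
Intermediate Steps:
v(r, E) = 25 - 5*r (v(r, E) = (5 - r)*5 = 25 - 5*r)
3257 + v(-62, -3) = 3257 + (25 - 5*(-62)) = 3257 + (25 + 310) = 3257 + 335 = 3592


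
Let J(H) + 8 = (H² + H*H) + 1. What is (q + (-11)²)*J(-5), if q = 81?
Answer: 8686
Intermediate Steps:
J(H) = -7 + 2*H² (J(H) = -8 + ((H² + H*H) + 1) = -8 + ((H² + H²) + 1) = -8 + (2*H² + 1) = -8 + (1 + 2*H²) = -7 + 2*H²)
(q + (-11)²)*J(-5) = (81 + (-11)²)*(-7 + 2*(-5)²) = (81 + 121)*(-7 + 2*25) = 202*(-7 + 50) = 202*43 = 8686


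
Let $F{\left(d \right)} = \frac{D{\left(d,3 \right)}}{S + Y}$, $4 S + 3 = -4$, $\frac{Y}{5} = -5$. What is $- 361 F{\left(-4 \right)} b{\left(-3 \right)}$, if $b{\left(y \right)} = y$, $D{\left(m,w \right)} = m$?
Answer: $\frac{17328}{107} \approx 161.94$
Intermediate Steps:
$Y = -25$ ($Y = 5 \left(-5\right) = -25$)
$S = - \frac{7}{4}$ ($S = - \frac{3}{4} + \frac{1}{4} \left(-4\right) = - \frac{3}{4} - 1 = - \frac{7}{4} \approx -1.75$)
$F{\left(d \right)} = - \frac{4 d}{107}$ ($F{\left(d \right)} = \frac{d}{- \frac{7}{4} - 25} = \frac{d}{- \frac{107}{4}} = d \left(- \frac{4}{107}\right) = - \frac{4 d}{107}$)
$- 361 F{\left(-4 \right)} b{\left(-3 \right)} = - 361 \left(- \frac{4}{107}\right) \left(-4\right) \left(-3\right) = - 361 \cdot \frac{16}{107} \left(-3\right) = \left(-361\right) \left(- \frac{48}{107}\right) = \frac{17328}{107}$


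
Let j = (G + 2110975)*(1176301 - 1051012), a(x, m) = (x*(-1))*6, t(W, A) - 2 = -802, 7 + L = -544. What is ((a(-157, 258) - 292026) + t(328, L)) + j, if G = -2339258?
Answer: -28601640671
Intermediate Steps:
L = -551 (L = -7 - 544 = -551)
t(W, A) = -800 (t(W, A) = 2 - 802 = -800)
a(x, m) = -6*x (a(x, m) = -x*6 = -6*x)
j = -28601348787 (j = (-2339258 + 2110975)*(1176301 - 1051012) = -228283*125289 = -28601348787)
((a(-157, 258) - 292026) + t(328, L)) + j = ((-6*(-157) - 292026) - 800) - 28601348787 = ((942 - 292026) - 800) - 28601348787 = (-291084 - 800) - 28601348787 = -291884 - 28601348787 = -28601640671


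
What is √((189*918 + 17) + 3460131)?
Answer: 5*√145346 ≈ 1906.2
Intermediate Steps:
√((189*918 + 17) + 3460131) = √((173502 + 17) + 3460131) = √(173519 + 3460131) = √3633650 = 5*√145346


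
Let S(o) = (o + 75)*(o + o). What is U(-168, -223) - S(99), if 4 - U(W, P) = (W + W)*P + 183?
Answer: -109559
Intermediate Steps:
U(W, P) = -179 - 2*P*W (U(W, P) = 4 - ((W + W)*P + 183) = 4 - ((2*W)*P + 183) = 4 - (2*P*W + 183) = 4 - (183 + 2*P*W) = 4 + (-183 - 2*P*W) = -179 - 2*P*W)
S(o) = 2*o*(75 + o) (S(o) = (75 + o)*(2*o) = 2*o*(75 + o))
U(-168, -223) - S(99) = (-179 - 2*(-223)*(-168)) - 2*99*(75 + 99) = (-179 - 74928) - 2*99*174 = -75107 - 1*34452 = -75107 - 34452 = -109559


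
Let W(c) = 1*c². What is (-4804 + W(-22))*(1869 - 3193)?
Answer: 5719680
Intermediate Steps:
W(c) = c²
(-4804 + W(-22))*(1869 - 3193) = (-4804 + (-22)²)*(1869 - 3193) = (-4804 + 484)*(-1324) = -4320*(-1324) = 5719680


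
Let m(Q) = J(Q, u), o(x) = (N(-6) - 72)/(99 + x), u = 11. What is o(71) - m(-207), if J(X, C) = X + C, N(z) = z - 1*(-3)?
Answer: 6649/34 ≈ 195.56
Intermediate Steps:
N(z) = 3 + z (N(z) = z + 3 = 3 + z)
o(x) = -75/(99 + x) (o(x) = ((3 - 6) - 72)/(99 + x) = (-3 - 72)/(99 + x) = -75/(99 + x))
J(X, C) = C + X
m(Q) = 11 + Q
o(71) - m(-207) = -75/(99 + 71) - (11 - 207) = -75/170 - 1*(-196) = -75*1/170 + 196 = -15/34 + 196 = 6649/34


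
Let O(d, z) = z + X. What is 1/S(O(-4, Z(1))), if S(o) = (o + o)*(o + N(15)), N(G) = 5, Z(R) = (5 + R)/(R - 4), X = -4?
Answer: 1/12 ≈ 0.083333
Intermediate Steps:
Z(R) = (5 + R)/(-4 + R)
O(d, z) = -4 + z (O(d, z) = z - 4 = -4 + z)
S(o) = 2*o*(5 + o) (S(o) = (o + o)*(o + 5) = (2*o)*(5 + o) = 2*o*(5 + o))
1/S(O(-4, Z(1))) = 1/(2*(-4 + (5 + 1)/(-4 + 1))*(5 + (-4 + (5 + 1)/(-4 + 1)))) = 1/(2*(-4 + 6/(-3))*(5 + (-4 + 6/(-3)))) = 1/(2*(-4 - ⅓*6)*(5 + (-4 - ⅓*6))) = 1/(2*(-4 - 2)*(5 + (-4 - 2))) = 1/(2*(-6)*(5 - 6)) = 1/(2*(-6)*(-1)) = 1/12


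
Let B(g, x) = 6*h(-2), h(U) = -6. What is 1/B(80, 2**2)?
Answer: -1/36 ≈ -0.027778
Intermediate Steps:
B(g, x) = -36 (B(g, x) = 6*(-6) = -36)
1/B(80, 2**2) = 1/(-36) = -1/36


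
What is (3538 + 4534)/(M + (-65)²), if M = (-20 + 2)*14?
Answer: 8072/3973 ≈ 2.0317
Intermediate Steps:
M = -252 (M = -18*14 = -252)
(3538 + 4534)/(M + (-65)²) = (3538 + 4534)/(-252 + (-65)²) = 8072/(-252 + 4225) = 8072/3973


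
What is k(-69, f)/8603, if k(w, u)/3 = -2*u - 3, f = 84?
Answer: -513/8603 ≈ -0.059630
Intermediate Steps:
k(w, u) = -9 - 6*u (k(w, u) = 3*(-2*u - 3) = 3*(-3 - 2*u) = -9 - 6*u)
k(-69, f)/8603 = (-9 - 6*84)/8603 = (-9 - 504)*(1/8603) = -513*1/8603 = -513/8603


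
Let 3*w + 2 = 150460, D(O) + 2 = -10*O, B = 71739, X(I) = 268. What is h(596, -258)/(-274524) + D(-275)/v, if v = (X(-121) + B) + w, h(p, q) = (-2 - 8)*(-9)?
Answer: 371698791/16767880166 ≈ 0.022167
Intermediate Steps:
D(O) = -2 - 10*O
w = 150458/3 (w = -⅔ + (⅓)*150460 = -⅔ + 150460/3 = 150458/3 ≈ 50153.)
h(p, q) = 90 (h(p, q) = -10*(-9) = 90)
v = 366479/3 (v = (268 + 71739) + 150458/3 = 72007 + 150458/3 = 366479/3 ≈ 1.2216e+5)
h(596, -258)/(-274524) + D(-275)/v = 90/(-274524) + (-2 - 10*(-275))/(366479/3) = 90*(-1/274524) + (-2 + 2750)*(3/366479) = -15/45754 + 2748*(3/366479) = -15/45754 + 8244/366479 = 371698791/16767880166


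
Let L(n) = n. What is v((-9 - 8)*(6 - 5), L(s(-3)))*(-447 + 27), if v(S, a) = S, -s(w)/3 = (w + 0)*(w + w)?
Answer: 7140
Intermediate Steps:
s(w) = -6*w² (s(w) = -3*(w + 0)*(w + w) = -3*w*2*w = -6*w²)
v((-9 - 8)*(6 - 5), L(s(-3)))*(-447 + 27) = ((-9 - 8)*(6 - 5))*(-447 + 27) = -17*1*(-420) = -17*(-420) = 7140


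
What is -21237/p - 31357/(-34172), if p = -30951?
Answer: 565413757/352552524 ≈ 1.6038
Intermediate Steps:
-21237/p - 31357/(-34172) = -21237/(-30951) - 31357/(-34172) = -21237*(-1/30951) - 31357*(-1/34172) = 7079/10317 + 31357/34172 = 565413757/352552524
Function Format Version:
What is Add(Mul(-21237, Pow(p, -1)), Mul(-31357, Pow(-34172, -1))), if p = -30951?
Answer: Rational(565413757, 352552524) ≈ 1.6038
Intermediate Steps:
Add(Mul(-21237, Pow(p, -1)), Mul(-31357, Pow(-34172, -1))) = Add(Mul(-21237, Pow(-30951, -1)), Mul(-31357, Pow(-34172, -1))) = Add(Mul(-21237, Rational(-1, 30951)), Mul(-31357, Rational(-1, 34172))) = Add(Rational(7079, 10317), Rational(31357, 34172)) = Rational(565413757, 352552524)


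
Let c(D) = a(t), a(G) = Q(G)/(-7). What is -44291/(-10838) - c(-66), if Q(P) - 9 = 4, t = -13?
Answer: 450931/75866 ≈ 5.9438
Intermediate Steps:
Q(P) = 13 (Q(P) = 9 + 4 = 13)
a(G) = -13/7 (a(G) = 13/(-7) = 13*(-⅐) = -13/7)
c(D) = -13/7
-44291/(-10838) - c(-66) = -44291/(-10838) - 1*(-13/7) = -44291*(-1/10838) + 13/7 = 44291/10838 + 13/7 = 450931/75866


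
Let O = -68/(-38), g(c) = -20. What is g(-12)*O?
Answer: -680/19 ≈ -35.789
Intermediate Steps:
O = 34/19 (O = -68*(-1/38) = 34/19 ≈ 1.7895)
g(-12)*O = -20*34/19 = -680/19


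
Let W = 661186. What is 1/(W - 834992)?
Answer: -1/173806 ≈ -5.7535e-6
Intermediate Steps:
1/(W - 834992) = 1/(661186 - 834992) = 1/(-173806) = -1/173806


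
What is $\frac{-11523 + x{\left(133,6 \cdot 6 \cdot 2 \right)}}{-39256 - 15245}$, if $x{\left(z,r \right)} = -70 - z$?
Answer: $\frac{11726}{54501} \approx 0.21515$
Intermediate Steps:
$\frac{-11523 + x{\left(133,6 \cdot 6 \cdot 2 \right)}}{-39256 - 15245} = \frac{-11523 - 203}{-39256 - 15245} = \frac{-11523 - 203}{-54501} = \left(-11523 - 203\right) \left(- \frac{1}{54501}\right) = \left(-11726\right) \left(- \frac{1}{54501}\right) = \frac{11726}{54501}$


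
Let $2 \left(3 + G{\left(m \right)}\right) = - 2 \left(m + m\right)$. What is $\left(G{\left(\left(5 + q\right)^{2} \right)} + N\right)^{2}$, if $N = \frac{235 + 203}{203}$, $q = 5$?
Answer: $\frac{1662274441}{41209} \approx 40338.0$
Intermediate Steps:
$N = \frac{438}{203}$ ($N = 438 \cdot \frac{1}{203} = \frac{438}{203} \approx 2.1576$)
$G{\left(m \right)} = -3 - 2 m$ ($G{\left(m \right)} = -3 + \frac{\left(-2\right) \left(m + m\right)}{2} = -3 + \frac{\left(-2\right) 2 m}{2} = -3 + \frac{\left(-4\right) m}{2} = -3 - 2 m$)
$\left(G{\left(\left(5 + q\right)^{2} \right)} + N\right)^{2} = \left(\left(-3 - 2 \left(5 + 5\right)^{2}\right) + \frac{438}{203}\right)^{2} = \left(\left(-3 - 2 \cdot 10^{2}\right) + \frac{438}{203}\right)^{2} = \left(\left(-3 - 200\right) + \frac{438}{203}\right)^{2} = \left(-203 + \frac{438}{203}\right)^{2} = \left(- \frac{40771}{203}\right)^{2} = \frac{1662274441}{41209}$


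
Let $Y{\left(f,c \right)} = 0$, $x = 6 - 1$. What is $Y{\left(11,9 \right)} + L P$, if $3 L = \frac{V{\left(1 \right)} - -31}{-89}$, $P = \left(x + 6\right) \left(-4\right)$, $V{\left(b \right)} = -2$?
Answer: $\frac{1276}{267} \approx 4.779$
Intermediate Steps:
$x = 5$
$P = -44$ ($P = \left(5 + 6\right) \left(-4\right) = 11 \left(-4\right) = -44$)
$L = - \frac{29}{267}$ ($L = \frac{\left(-2 - -31\right) \frac{1}{-89}}{3} = \frac{\left(-2 + 31\right) \left(- \frac{1}{89}\right)}{3} = \frac{29 \left(- \frac{1}{89}\right)}{3} = \frac{1}{3} \left(- \frac{29}{89}\right) = - \frac{29}{267} \approx -0.10861$)
$Y{\left(11,9 \right)} + L P = 0 - - \frac{1276}{267} = 0 + \frac{1276}{267} = \frac{1276}{267}$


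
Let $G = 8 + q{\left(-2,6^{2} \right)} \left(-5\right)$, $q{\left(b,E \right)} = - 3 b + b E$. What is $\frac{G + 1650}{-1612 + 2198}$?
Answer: $\frac{994}{293} \approx 3.3925$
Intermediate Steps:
$q{\left(b,E \right)} = - 3 b + E b$
$G = 338$ ($G = 8 + - 2 \left(-3 + 6^{2}\right) \left(-5\right) = 8 + - 2 \left(-3 + 36\right) \left(-5\right) = 8 + \left(-2\right) 33 \left(-5\right) = 8 - -330 = 8 + 330 = 338$)
$\frac{G + 1650}{-1612 + 2198} = \frac{338 + 1650}{-1612 + 2198} = \frac{1988}{586} = 1988 \cdot \frac{1}{586} = \frac{994}{293}$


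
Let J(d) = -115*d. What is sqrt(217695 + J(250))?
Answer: sqrt(188945) ≈ 434.68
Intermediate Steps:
sqrt(217695 + J(250)) = sqrt(217695 - 115*250) = sqrt(217695 - 28750) = sqrt(188945)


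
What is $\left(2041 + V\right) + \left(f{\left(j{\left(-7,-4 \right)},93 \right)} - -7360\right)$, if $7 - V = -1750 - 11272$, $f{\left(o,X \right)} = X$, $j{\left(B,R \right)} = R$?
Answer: $22523$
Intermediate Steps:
$V = 13029$ ($V = 7 - \left(-1750 - 11272\right) = 7 - -13022 = 7 + 13022 = 13029$)
$\left(2041 + V\right) + \left(f{\left(j{\left(-7,-4 \right)},93 \right)} - -7360\right) = \left(2041 + 13029\right) + \left(93 - -7360\right) = 15070 + \left(93 + 7360\right) = 15070 + 7453 = 22523$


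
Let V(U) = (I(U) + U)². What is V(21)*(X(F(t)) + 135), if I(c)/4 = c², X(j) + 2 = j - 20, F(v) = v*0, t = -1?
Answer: 360043425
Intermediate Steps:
F(v) = 0
X(j) = -22 + j (X(j) = -2 + (j - 20) = -2 + (-20 + j) = -22 + j)
I(c) = 4*c²
V(U) = (U + 4*U²)² (V(U) = (4*U² + U)² = (U + 4*U²)²)
V(21)*(X(F(t)) + 135) = (21²*(1 + 4*21)²)*((-22 + 0) + 135) = (441*(1 + 84)²)*(-22 + 135) = (441*85²)*113 = (441*7225)*113 = 3186225*113 = 360043425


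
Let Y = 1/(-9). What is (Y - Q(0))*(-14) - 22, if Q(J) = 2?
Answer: 68/9 ≈ 7.5556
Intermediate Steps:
Y = -⅑ ≈ -0.11111
(Y - Q(0))*(-14) - 22 = (-⅑ - 1*2)*(-14) - 22 = (-⅑ - 2)*(-14) - 22 = -19/9*(-14) - 22 = 266/9 - 22 = 68/9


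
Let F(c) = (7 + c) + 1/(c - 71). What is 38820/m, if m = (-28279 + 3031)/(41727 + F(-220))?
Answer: -39080653655/612264 ≈ -63830.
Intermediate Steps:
F(c) = 7 + c + 1/(-71 + c) (F(c) = (7 + c) + 1/(-71 + c) = 7 + c + 1/(-71 + c))
m = -7347168/12080573 (m = (-28279 + 3031)/(41727 + (-496 + (-220)**2 - 64*(-220))/(-71 - 220)) = -25248/(41727 + (-496 + 48400 + 14080)/(-291)) = -25248/(41727 - 1/291*61984) = -25248/(41727 - 61984/291) = -25248/12080573/291 = -25248*291/12080573 = -7347168/12080573 ≈ -0.60818)
38820/m = 38820/(-7347168/12080573) = 38820*(-12080573/7347168) = -39080653655/612264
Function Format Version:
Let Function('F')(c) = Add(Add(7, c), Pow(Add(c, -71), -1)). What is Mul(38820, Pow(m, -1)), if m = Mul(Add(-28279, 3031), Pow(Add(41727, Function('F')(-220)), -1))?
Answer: Rational(-39080653655, 612264) ≈ -63830.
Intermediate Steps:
Function('F')(c) = Add(7, c, Pow(Add(-71, c), -1)) (Function('F')(c) = Add(Add(7, c), Pow(Add(-71, c), -1)) = Add(7, c, Pow(Add(-71, c), -1)))
m = Rational(-7347168, 12080573) (m = Mul(Add(-28279, 3031), Pow(Add(41727, Mul(Pow(Add(-71, -220), -1), Add(-496, Pow(-220, 2), Mul(-64, -220)))), -1)) = Mul(-25248, Pow(Add(41727, Mul(Pow(-291, -1), Add(-496, 48400, 14080))), -1)) = Mul(-25248, Pow(Add(41727, Mul(Rational(-1, 291), 61984)), -1)) = Mul(-25248, Pow(Add(41727, Rational(-61984, 291)), -1)) = Mul(-25248, Pow(Rational(12080573, 291), -1)) = Mul(-25248, Rational(291, 12080573)) = Rational(-7347168, 12080573) ≈ -0.60818)
Mul(38820, Pow(m, -1)) = Mul(38820, Pow(Rational(-7347168, 12080573), -1)) = Mul(38820, Rational(-12080573, 7347168)) = Rational(-39080653655, 612264)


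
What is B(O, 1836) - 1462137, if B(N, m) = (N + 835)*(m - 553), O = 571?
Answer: 341761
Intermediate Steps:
B(N, m) = (-553 + m)*(835 + N) (B(N, m) = (835 + N)*(-553 + m) = (-553 + m)*(835 + N))
B(O, 1836) - 1462137 = (-461755 - 553*571 + 835*1836 + 571*1836) - 1462137 = (-461755 - 315763 + 1533060 + 1048356) - 1462137 = 1803898 - 1462137 = 341761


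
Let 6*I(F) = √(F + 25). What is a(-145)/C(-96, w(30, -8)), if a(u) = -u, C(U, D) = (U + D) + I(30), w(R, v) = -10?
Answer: -553320/404441 - 870*√55/404441 ≈ -1.3841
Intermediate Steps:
I(F) = √(25 + F)/6 (I(F) = √(F + 25)/6 = √(25 + F)/6)
C(U, D) = D + U + √55/6 (C(U, D) = (U + D) + √(25 + 30)/6 = (D + U) + √55/6 = D + U + √55/6)
a(-145)/C(-96, w(30, -8)) = (-1*(-145))/(-10 - 96 + √55/6) = 145/(-106 + √55/6)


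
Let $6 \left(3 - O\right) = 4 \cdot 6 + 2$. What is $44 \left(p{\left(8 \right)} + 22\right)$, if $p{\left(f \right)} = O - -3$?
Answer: $\frac{3124}{3} \approx 1041.3$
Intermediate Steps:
$O = - \frac{4}{3}$ ($O = 3 - \frac{4 \cdot 6 + 2}{6} = 3 - \frac{24 + 2}{6} = 3 - \frac{13}{3} = - \frac{4}{3} \approx -1.3333$)
$p{\left(f \right)} = \frac{5}{3}$ ($p{\left(f \right)} = - \frac{4}{3} - -3 = - \frac{4}{3} + 3 = \frac{5}{3}$)
$44 \left(p{\left(8 \right)} + 22\right) = 44 \left(\frac{5}{3} + 22\right) = 44 \cdot \frac{71}{3} = \frac{3124}{3}$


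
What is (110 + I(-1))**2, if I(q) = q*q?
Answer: 12321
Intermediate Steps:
I(q) = q**2
(110 + I(-1))**2 = (110 + (-1)**2)**2 = (110 + 1)**2 = 111**2 = 12321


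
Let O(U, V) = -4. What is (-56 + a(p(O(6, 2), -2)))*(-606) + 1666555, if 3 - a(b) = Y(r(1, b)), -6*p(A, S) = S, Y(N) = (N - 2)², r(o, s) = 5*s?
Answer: 5096221/3 ≈ 1.6987e+6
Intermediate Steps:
Y(N) = (-2 + N)²
p(A, S) = -S/6
a(b) = 3 - (-2 + 5*b)²
(-56 + a(p(O(6, 2), -2)))*(-606) + 1666555 = (-56 + (3 - (-2 + 5*(-⅙*(-2)))²))*(-606) + 1666555 = (-56 + (3 - (-2 + 5*(⅓))²))*(-606) + 1666555 = (-56 + (3 - (-2 + 5/3)²))*(-606) + 1666555 = (-56 + (3 - (-⅓)²))*(-606) + 1666555 = (-56 + (3 - 1*⅑))*(-606) + 1666555 = (-56 + (3 - ⅑))*(-606) + 1666555 = (-56 + 26/9)*(-606) + 1666555 = -478/9*(-606) + 1666555 = 96556/3 + 1666555 = 5096221/3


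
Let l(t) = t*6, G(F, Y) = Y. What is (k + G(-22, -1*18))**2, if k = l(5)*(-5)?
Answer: 28224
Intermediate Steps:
l(t) = 6*t
k = -150 (k = (6*5)*(-5) = 30*(-5) = -150)
(k + G(-22, -1*18))**2 = (-150 - 1*18)**2 = (-150 - 18)**2 = (-168)**2 = 28224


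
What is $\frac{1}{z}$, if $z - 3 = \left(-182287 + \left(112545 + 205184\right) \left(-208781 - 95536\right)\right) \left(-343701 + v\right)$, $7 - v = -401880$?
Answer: $- \frac{1}{5626034502458677} \approx -1.7774 \cdot 10^{-16}$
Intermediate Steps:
$v = 401887$ ($v = 7 - -401880 = 7 + 401880 = 401887$)
$z = -5626034502458677$ ($z = 3 + \left(-182287 + \left(112545 + 205184\right) \left(-208781 - 95536\right)\right) \left(-343701 + 401887\right) = 3 + \left(-182287 + 317729 \left(-304317\right)\right) 58186 = 3 + \left(-182287 - 96690336093\right) 58186 = 3 - 5626034502458680 = -5626034502458677$)
$\frac{1}{z} = \frac{1}{-5626034502458677} = - \frac{1}{5626034502458677}$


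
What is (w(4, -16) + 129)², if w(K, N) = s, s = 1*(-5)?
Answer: 15376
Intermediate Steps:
s = -5
w(K, N) = -5
(w(4, -16) + 129)² = (-5 + 129)² = 124² = 15376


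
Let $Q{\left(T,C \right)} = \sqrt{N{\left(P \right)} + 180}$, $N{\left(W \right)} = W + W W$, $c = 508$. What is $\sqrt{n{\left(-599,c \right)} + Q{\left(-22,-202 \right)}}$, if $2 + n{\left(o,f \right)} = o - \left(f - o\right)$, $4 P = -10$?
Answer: $\frac{\sqrt{-6832 + 14 \sqrt{15}}}{2} \approx 41.164 i$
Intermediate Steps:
$P = - \frac{5}{2}$ ($P = \frac{1}{4} \left(-10\right) = - \frac{5}{2} \approx -2.5$)
$N{\left(W \right)} = W + W^{2}$
$n{\left(o,f \right)} = -2 - f + 2 o$ ($n{\left(o,f \right)} = -2 + \left(o - \left(f - o\right)\right) = -2 - \left(f - 2 o\right) = -2 - f + 2 o$)
$Q{\left(T,C \right)} = \frac{7 \sqrt{15}}{2}$ ($Q{\left(T,C \right)} = \sqrt{- \frac{5 \left(1 - \frac{5}{2}\right)}{2} + 180} = \sqrt{\left(- \frac{5}{2}\right) \left(- \frac{3}{2}\right) + 180} = \sqrt{\frac{15}{4} + 180} = \sqrt{\frac{735}{4}} = \frac{7 \sqrt{15}}{2}$)
$\sqrt{n{\left(-599,c \right)} + Q{\left(-22,-202 \right)}} = \sqrt{\left(-2 - 508 + 2 \left(-599\right)\right) + \frac{7 \sqrt{15}}{2}} = \sqrt{\left(-2 - 508 - 1198\right) + \frac{7 \sqrt{15}}{2}} = \sqrt{-1708 + \frac{7 \sqrt{15}}{2}}$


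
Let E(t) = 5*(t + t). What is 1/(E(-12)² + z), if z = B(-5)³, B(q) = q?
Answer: 1/14275 ≈ 7.0053e-5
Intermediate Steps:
E(t) = 10*t (E(t) = 5*(2*t) = 10*t)
z = -125 (z = (-5)³ = -125)
1/(E(-12)² + z) = 1/((10*(-12))² - 125) = 1/((-120)² - 125) = 1/(14400 - 125) = 1/14275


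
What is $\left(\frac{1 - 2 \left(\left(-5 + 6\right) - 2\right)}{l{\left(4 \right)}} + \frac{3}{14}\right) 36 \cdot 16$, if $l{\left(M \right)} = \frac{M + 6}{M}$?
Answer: $\frac{28512}{35} \approx 814.63$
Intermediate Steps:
$l{\left(M \right)} = \frac{6 + M}{M}$
$\left(\frac{1 - 2 \left(\left(-5 + 6\right) - 2\right)}{l{\left(4 \right)}} + \frac{3}{14}\right) 36 \cdot 16 = \left(\frac{1 - 2 \left(\left(-5 + 6\right) - 2\right)}{\frac{1}{4} \left(6 + 4\right)} + \frac{3}{14}\right) 36 \cdot 16 = \left(\frac{1 - 2 \left(1 - 2\right)}{\frac{1}{4} \cdot 10} + 3 \cdot \frac{1}{14}\right) 36 \cdot 16 = \left(\frac{1 - -2}{\frac{5}{2}} + \frac{3}{14}\right) 36 \cdot 16 = \left(\left(1 + 2\right) \frac{2}{5} + \frac{3}{14}\right) 36 \cdot 16 = \left(3 \cdot \frac{2}{5} + \frac{3}{14}\right) 36 \cdot 16 = \left(\frac{6}{5} + \frac{3}{14}\right) 36 \cdot 16 = \frac{99}{70} \cdot 36 \cdot 16 = \frac{1782}{35} \cdot 16 = \frac{28512}{35}$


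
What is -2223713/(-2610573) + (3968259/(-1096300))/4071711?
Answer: 472677953337171833/554910454041990900 ≈ 0.85181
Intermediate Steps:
-2223713/(-2610573) + (3968259/(-1096300))/4071711 = -2223713*(-1/2610573) + (3968259*(-1/1096300))*(1/4071711) = 2223713/2610573 - 3968259/1096300*1/4071711 = 2223713/2610573 - 1322753/1487938923100 = 472677953337171833/554910454041990900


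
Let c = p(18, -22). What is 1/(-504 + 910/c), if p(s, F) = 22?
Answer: -11/5089 ≈ -0.0021615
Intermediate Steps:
c = 22
1/(-504 + 910/c) = 1/(-504 + 910/22) = 1/(-504 + 910*(1/22)) = 1/(-504 + 455/11) = 1/(-5089/11) = -11/5089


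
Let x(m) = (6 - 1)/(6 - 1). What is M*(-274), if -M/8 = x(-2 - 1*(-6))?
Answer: 2192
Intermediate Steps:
x(m) = 1 (x(m) = 5/5 = 5*(1/5) = 1)
M = -8 (M = -8*1 = -8)
M*(-274) = -8*(-274) = 2192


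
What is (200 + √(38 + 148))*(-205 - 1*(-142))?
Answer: -12600 - 63*√186 ≈ -13459.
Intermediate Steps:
(200 + √(38 + 148))*(-205 - 1*(-142)) = (200 + √186)*(-205 + 142) = (200 + √186)*(-63) = -12600 - 63*√186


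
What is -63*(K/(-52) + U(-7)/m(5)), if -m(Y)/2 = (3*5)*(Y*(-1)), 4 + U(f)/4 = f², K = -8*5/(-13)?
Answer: -60732/845 ≈ -71.872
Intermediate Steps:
K = 40/13 (K = -40*(-1/13) = 40/13 ≈ 3.0769)
U(f) = -16 + 4*f²
m(Y) = 30*Y (m(Y) = -2*3*5*Y*(-1) = -30*(-Y) = -(-30)*Y = 30*Y)
-63*(K/(-52) + U(-7)/m(5)) = -63*((40/13)/(-52) + (-16 + 4*(-7)²)/((30*5))) = -63*((40/13)*(-1/52) + (-16 + 4*49)/150) = -63*(-10/169 + (-16 + 196)*(1/150)) = -63*(-10/169 + 180*(1/150)) = -63*(-10/169 + 6/5) = -63*964/845 = -60732/845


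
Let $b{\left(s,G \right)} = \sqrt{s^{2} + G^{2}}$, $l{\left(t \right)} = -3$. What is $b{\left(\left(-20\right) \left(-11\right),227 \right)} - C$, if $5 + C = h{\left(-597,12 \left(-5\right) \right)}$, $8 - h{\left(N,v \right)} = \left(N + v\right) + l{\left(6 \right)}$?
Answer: $-663 + \sqrt{99929} \approx -346.88$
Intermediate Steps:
$h{\left(N,v \right)} = 11 - N - v$ ($h{\left(N,v \right)} = 8 - \left(\left(N + v\right) - 3\right) = 8 - \left(-3 + N + v\right) = 11 - N - v$)
$C = 663$ ($C = -5 - \left(-608 - 60\right) = -5 + \left(11 + 597 - -60\right) = -5 + \left(11 + 597 + 60\right) = -5 + 668 = 663$)
$b{\left(s,G \right)} = \sqrt{G^{2} + s^{2}}$
$b{\left(\left(-20\right) \left(-11\right),227 \right)} - C = \sqrt{227^{2} + \left(\left(-20\right) \left(-11\right)\right)^{2}} - 663 = \sqrt{51529 + 220^{2}} - 663 = \sqrt{51529 + 48400} - 663 = \sqrt{99929} - 663 = -663 + \sqrt{99929}$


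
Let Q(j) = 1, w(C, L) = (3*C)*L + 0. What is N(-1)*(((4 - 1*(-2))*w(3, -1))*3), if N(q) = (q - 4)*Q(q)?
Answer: 810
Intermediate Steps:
w(C, L) = 3*C*L (w(C, L) = 3*C*L + 0 = 3*C*L)
N(q) = -4 + q (N(q) = (q - 4)*1 = (-4 + q)*1 = -4 + q)
N(-1)*(((4 - 1*(-2))*w(3, -1))*3) = (-4 - 1)*(((4 - 1*(-2))*(3*3*(-1)))*3) = -5*(4 + 2)*(-9)*3 = -5*6*(-9)*3 = -(-270)*3 = -5*(-162) = 810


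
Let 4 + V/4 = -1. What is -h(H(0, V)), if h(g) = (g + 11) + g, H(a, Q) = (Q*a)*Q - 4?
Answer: -3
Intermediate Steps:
V = -20 (V = -16 + 4*(-1) = -16 - 4 = -20)
H(a, Q) = -4 + a*Q² (H(a, Q) = a*Q² - 4 = -4 + a*Q²)
h(g) = 11 + 2*g (h(g) = (11 + g) + g = 11 + 2*g)
-h(H(0, V)) = -(11 + 2*(-4 + 0*(-20)²)) = -(11 + 2*(-4 + 0*400)) = -(11 + 2*(-4 + 0)) = -(11 + 2*(-4)) = -(11 - 8) = -1*3 = -3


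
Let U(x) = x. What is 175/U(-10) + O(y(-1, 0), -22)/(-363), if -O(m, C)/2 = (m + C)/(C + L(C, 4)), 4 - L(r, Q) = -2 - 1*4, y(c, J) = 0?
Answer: -3463/198 ≈ -17.490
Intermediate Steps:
L(r, Q) = 10 (L(r, Q) = 4 - (-2 - 1*4) = 4 - (-2 - 4) = 4 - 1*(-6) = 4 + 6 = 10)
O(m, C) = -2*(C + m)/(10 + C) (O(m, C) = -2*(m + C)/(C + 10) = -2*(C + m)/(10 + C))
175/U(-10) + O(y(-1, 0), -22)/(-363) = 175/(-10) + (2*(-1*(-22) - 1*0)/(10 - 22))/(-363) = 175*(-1/10) + (2*(22 + 0)/(-12))*(-1/363) = -35/2 + (2*(-1/12)*22)*(-1/363) = -35/2 - 11/3*(-1/363) = -35/2 + 1/99 = -3463/198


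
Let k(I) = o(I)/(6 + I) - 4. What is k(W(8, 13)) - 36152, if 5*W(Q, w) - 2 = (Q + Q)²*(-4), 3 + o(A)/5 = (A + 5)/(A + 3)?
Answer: -4514721083/124868 ≈ -36156.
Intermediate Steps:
o(A) = -15 + 5*(5 + A)/(3 + A) (o(A) = -15 + 5*((A + 5)/(A + 3)) = -15 + 5*((5 + A)/(3 + A)) = -15 + 5*(5 + A)/(3 + A))
W(Q, w) = ⅖ - 16*Q²/5 (W(Q, w) = ⅖ + ((Q + Q)²*(-4))/5 = ⅖ + ((2*Q)²*(-4))/5 = ⅖ + ((4*Q²)*(-4))/5 = ⅖ + (-16*Q²)/5 = ⅖ - 16*Q²/5)
k(I) = -4 + 10*(-2 - I)/((3 + I)*(6 + I)) (k(I) = (10*(-2 - I)/(3 + I))/(6 + I) - 4 = 10*(-2 - I)/((3 + I)*(6 + I)) - 4 = -4 + 10*(-2 - I)/((3 + I)*(6 + I)))
k(W(8, 13)) - 36152 = 2*(-46 - 23*(⅖ - 16/5*8²) - 2*(⅖ - 16/5*8²)²)/(18 + (⅖ - 16/5*8²)² + 9*(⅖ - 16/5*8²)) - 36152 = 2*(-46 - 23*(⅖ - 16/5*64) - 2*(⅖ - 16/5*64)²)/(18 + (⅖ - 16/5*64)² + 9*(⅖ - 16/5*64)) - 36152 = 2*(-46 - 23*(⅖ - 1024/5) - 2*(⅖ - 1024/5)²)/(18 + (⅖ - 1024/5)² + 9*(⅖ - 1024/5)) - 36152 = 2*(-46 - 23*(-1022/5) - 2*(-1022/5)²)/(18 + (-1022/5)² + 9*(-1022/5)) - 36152 = 2*(-46 + 23506/5 - 2*1044484/25)/(18 + 1044484/25 - 9198/5) - 36152 = 2*(-46 + 23506/5 - 2088968/25)/(998944/25) - 36152 = 2*(25/998944)*(-1972588/25) - 36152 = -493147/124868 - 36152 = -4514721083/124868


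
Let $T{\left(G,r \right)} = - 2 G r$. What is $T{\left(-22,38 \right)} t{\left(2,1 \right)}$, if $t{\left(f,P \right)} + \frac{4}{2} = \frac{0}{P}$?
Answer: $-3344$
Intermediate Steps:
$t{\left(f,P \right)} = -2$ ($t{\left(f,P \right)} = -2 + \frac{0}{P} = -2 + 0 = -2$)
$T{\left(G,r \right)} = - 2 G r$
$T{\left(-22,38 \right)} t{\left(2,1 \right)} = \left(-2\right) \left(-22\right) 38 \left(-2\right) = 1672 \left(-2\right) = -3344$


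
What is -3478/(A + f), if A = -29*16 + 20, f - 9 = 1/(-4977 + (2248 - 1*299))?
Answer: 10531384/1317181 ≈ 7.9954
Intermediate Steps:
f = 27251/3028 (f = 9 + 1/(-4977 + (2248 - 1*299)) = 9 + 1/(-4977 + (2248 - 299)) = 9 + 1/(-4977 + 1949) = 9 + 1/(-3028) = 9 - 1/3028 = 27251/3028 ≈ 8.9997)
A = -444 (A = -464 + 20 = -444)
-3478/(A + f) = -3478/(-444 + 27251/3028) = -3478/(-1317181/3028) = -3478*(-3028/1317181) = 10531384/1317181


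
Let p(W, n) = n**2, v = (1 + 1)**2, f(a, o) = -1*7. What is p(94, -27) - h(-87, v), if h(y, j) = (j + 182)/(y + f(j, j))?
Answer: 34356/47 ≈ 730.98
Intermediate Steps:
f(a, o) = -7
v = 4 (v = 2**2 = 4)
h(y, j) = (182 + j)/(-7 + y) (h(y, j) = (j + 182)/(y - 7) = (182 + j)/(-7 + y))
p(94, -27) - h(-87, v) = (-27)**2 - (182 + 4)/(-7 - 87) = 729 - 186/(-94) = 729 - (-1)*186/94 = 729 - 1*(-93/47) = 729 + 93/47 = 34356/47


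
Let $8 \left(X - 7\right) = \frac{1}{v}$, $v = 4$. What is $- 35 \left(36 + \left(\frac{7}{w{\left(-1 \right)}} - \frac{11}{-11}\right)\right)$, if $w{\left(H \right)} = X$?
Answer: $- \frac{59843}{45} \approx -1329.8$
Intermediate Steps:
$X = \frac{225}{32}$ ($X = 7 + \frac{1}{8 \cdot 4} = 7 + \frac{1}{8} \cdot \frac{1}{4} = 7 + \frac{1}{32} = \frac{225}{32} \approx 7.0313$)
$w{\left(H \right)} = \frac{225}{32}$
$- 35 \left(36 + \left(\frac{7}{w{\left(-1 \right)}} - \frac{11}{-11}\right)\right) = - 35 \left(36 + \left(\frac{7}{\frac{225}{32}} - \frac{11}{-11}\right)\right) = - 35 \left(36 + \left(7 \cdot \frac{32}{225} - -1\right)\right) = - 35 \left(36 + \left(\frac{224}{225} + 1\right)\right) = - 35 \left(36 + \frac{449}{225}\right) = \left(-35\right) \frac{8549}{225} = - \frac{59843}{45}$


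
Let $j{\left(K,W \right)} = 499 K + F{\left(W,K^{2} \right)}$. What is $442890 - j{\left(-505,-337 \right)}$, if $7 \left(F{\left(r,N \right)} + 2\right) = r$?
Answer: $\frac{4864546}{7} \approx 6.9494 \cdot 10^{5}$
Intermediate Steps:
$F{\left(r,N \right)} = -2 + \frac{r}{7}$
$j{\left(K,W \right)} = -2 + 499 K + \frac{W}{7}$ ($j{\left(K,W \right)} = 499 K + \left(-2 + \frac{W}{7}\right) = -2 + 499 K + \frac{W}{7}$)
$442890 - j{\left(-505,-337 \right)} = 442890 - \left(-2 + 499 \left(-505\right) + \frac{1}{7} \left(-337\right)\right) = 442890 - \left(-2 - 251995 - \frac{337}{7}\right) = 442890 - - \frac{1764316}{7} = 442890 + \frac{1764316}{7} = \frac{4864546}{7}$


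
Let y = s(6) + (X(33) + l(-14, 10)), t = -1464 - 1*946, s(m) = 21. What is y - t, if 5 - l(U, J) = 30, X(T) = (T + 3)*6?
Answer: 2622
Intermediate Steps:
X(T) = 18 + 6*T (X(T) = (3 + T)*6 = 18 + 6*T)
l(U, J) = -25 (l(U, J) = 5 - 1*30 = 5 - 30 = -25)
t = -2410 (t = -1464 - 946 = -2410)
y = 212 (y = 21 + ((18 + 6*33) - 25) = 21 + ((18 + 198) - 25) = 21 + (216 - 25) = 21 + 191 = 212)
y - t = 212 - 1*(-2410) = 212 + 2410 = 2622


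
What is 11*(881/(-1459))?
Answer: -9691/1459 ≈ -6.6422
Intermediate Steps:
11*(881/(-1459)) = 11*(881*(-1/1459)) = 11*(-881/1459) = -9691/1459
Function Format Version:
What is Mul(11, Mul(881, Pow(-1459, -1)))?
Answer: Rational(-9691, 1459) ≈ -6.6422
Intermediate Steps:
Mul(11, Mul(881, Pow(-1459, -1))) = Mul(11, Mul(881, Rational(-1, 1459))) = Mul(11, Rational(-881, 1459)) = Rational(-9691, 1459)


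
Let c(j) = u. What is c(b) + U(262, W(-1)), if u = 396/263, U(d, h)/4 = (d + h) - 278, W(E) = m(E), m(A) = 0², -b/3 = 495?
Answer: -16436/263 ≈ -62.494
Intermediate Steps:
b = -1485 (b = -3*495 = -1485)
m(A) = 0
W(E) = 0
U(d, h) = -1112 + 4*d + 4*h (U(d, h) = 4*((d + h) - 278) = 4*(-278 + d + h) = -1112 + 4*d + 4*h)
u = 396/263 (u = 396*(1/263) = 396/263 ≈ 1.5057)
c(j) = 396/263
c(b) + U(262, W(-1)) = 396/263 + (-1112 + 4*262 + 4*0) = 396/263 + (-1112 + 1048 + 0) = 396/263 - 64 = -16436/263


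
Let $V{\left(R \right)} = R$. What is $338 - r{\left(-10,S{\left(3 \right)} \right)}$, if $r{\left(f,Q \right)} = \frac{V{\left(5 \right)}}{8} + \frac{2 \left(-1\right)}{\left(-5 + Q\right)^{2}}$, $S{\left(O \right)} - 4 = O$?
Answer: $\frac{2703}{8} \approx 337.88$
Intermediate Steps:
$S{\left(O \right)} = 4 + O$
$r{\left(f,Q \right)} = \frac{5}{8} - \frac{2}{\left(-5 + Q\right)^{2}}$ ($r{\left(f,Q \right)} = \frac{5}{8} + \frac{2 \left(-1\right)}{\left(-5 + Q\right)^{2}} = 5 \cdot \frac{1}{8} - \frac{2}{\left(-5 + Q\right)^{2}} = \frac{5}{8} - \frac{2}{\left(-5 + Q\right)^{2}}$)
$338 - r{\left(-10,S{\left(3 \right)} \right)} = 338 - \left(\frac{5}{8} - \frac{2}{\left(-5 + \left(4 + 3\right)\right)^{2}}\right) = 338 - \left(\frac{5}{8} - \frac{2}{\left(-5 + 7\right)^{2}}\right) = 338 - \left(\frac{5}{8} - \frac{2}{4}\right) = 338 - \left(\frac{5}{8} - \frac{1}{2}\right) = 338 - \frac{1}{8} = \frac{2703}{8}$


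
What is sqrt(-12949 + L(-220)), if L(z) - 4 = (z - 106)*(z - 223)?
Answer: sqrt(131473) ≈ 362.59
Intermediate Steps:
L(z) = 4 + (-223 + z)*(-106 + z) (L(z) = 4 + (z - 106)*(z - 223) = 4 + (-106 + z)*(-223 + z) = 4 + (-223 + z)*(-106 + z))
sqrt(-12949 + L(-220)) = sqrt(-12949 + (23642 + (-220)**2 - 329*(-220))) = sqrt(-12949 + (23642 + 48400 + 72380)) = sqrt(-12949 + 144422) = sqrt(131473)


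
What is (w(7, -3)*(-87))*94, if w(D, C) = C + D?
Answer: -32712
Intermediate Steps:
(w(7, -3)*(-87))*94 = ((-3 + 7)*(-87))*94 = (4*(-87))*94 = -348*94 = -32712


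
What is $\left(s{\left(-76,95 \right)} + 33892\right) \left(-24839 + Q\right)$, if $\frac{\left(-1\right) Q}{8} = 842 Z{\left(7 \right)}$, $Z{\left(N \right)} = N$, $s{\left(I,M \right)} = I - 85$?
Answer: $-2428328421$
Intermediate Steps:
$s{\left(I,M \right)} = -85 + I$
$Q = -47152$ ($Q = - 8 \cdot 842 \cdot 7 = \left(-8\right) 5894 = -47152$)
$\left(s{\left(-76,95 \right)} + 33892\right) \left(-24839 + Q\right) = \left(\left(-85 - 76\right) + 33892\right) \left(-24839 - 47152\right) = \left(-161 + 33892\right) \left(-71991\right) = 33731 \left(-71991\right) = -2428328421$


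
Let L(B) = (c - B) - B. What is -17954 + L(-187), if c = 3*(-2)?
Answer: -17586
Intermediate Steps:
c = -6
L(B) = -6 - 2*B (L(B) = (-6 - B) - B = -6 - 2*B)
-17954 + L(-187) = -17954 + (-6 - 2*(-187)) = -17954 + (-6 + 374) = -17954 + 368 = -17586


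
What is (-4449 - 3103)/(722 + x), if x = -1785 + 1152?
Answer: -7552/89 ≈ -84.854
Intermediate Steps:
x = -633
(-4449 - 3103)/(722 + x) = (-4449 - 3103)/(722 - 633) = -7552/89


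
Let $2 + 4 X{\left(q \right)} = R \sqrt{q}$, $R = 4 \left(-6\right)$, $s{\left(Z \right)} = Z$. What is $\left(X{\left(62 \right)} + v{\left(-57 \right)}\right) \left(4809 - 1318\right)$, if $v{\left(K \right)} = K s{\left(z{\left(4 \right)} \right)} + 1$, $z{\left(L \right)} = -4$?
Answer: $\frac{1595387}{2} - 20946 \sqrt{62} \approx 6.3276 \cdot 10^{5}$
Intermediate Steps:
$R = -24$
$v{\left(K \right)} = 1 - 4 K$ ($v{\left(K \right)} = K \left(-4\right) + 1 = - 4 K + 1 = 1 - 4 K$)
$X{\left(q \right)} = - \frac{1}{2} - 6 \sqrt{q}$ ($X{\left(q \right)} = - \frac{1}{2} + \frac{\left(-24\right) \sqrt{q}}{4} = - \frac{1}{2} - 6 \sqrt{q}$)
$\left(X{\left(62 \right)} + v{\left(-57 \right)}\right) \left(4809 - 1318\right) = \left(\left(- \frac{1}{2} - 6 \sqrt{62}\right) + \left(1 - -228\right)\right) \left(4809 - 1318\right) = \left(\left(- \frac{1}{2} - 6 \sqrt{62}\right) + \left(1 + 228\right)\right) 3491 = \left(\left(- \frac{1}{2} - 6 \sqrt{62}\right) + 229\right) 3491 = \left(\frac{457}{2} - 6 \sqrt{62}\right) 3491 = \frac{1595387}{2} - 20946 \sqrt{62}$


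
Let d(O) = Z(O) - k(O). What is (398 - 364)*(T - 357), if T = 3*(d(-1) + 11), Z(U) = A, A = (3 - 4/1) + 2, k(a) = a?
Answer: -10812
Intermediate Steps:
A = 1 (A = (3 - 4*1) + 2 = (3 - 4) + 2 = -1 + 2 = 1)
Z(U) = 1
d(O) = 1 - O
T = 39 (T = 3*((1 - 1*(-1)) + 11) = 3*((1 + 1) + 11) = 3*(2 + 11) = 3*13 = 39)
(398 - 364)*(T - 357) = (398 - 364)*(39 - 357) = 34*(-318) = -10812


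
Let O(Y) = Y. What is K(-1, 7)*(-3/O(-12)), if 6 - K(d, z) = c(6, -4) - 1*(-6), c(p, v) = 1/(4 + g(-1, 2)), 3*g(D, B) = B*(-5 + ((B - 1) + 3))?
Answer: -3/40 ≈ -0.075000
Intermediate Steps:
g(D, B) = B*(-3 + B)/3 (g(D, B) = (B*(-5 + ((B - 1) + 3)))/3 = (B*(-5 + ((-1 + B) + 3)))/3 = (B*(-5 + (2 + B)))/3 = (B*(-3 + B))/3 = B*(-3 + B)/3)
c(p, v) = 3/10 (c(p, v) = 1/(4 + (1/3)*2*(-3 + 2)) = 1/(4 + (1/3)*2*(-1)) = 1/(4 - 2/3) = 1/(10/3) = 3/10)
K(d, z) = -3/10 (K(d, z) = 6 - (3/10 - 1*(-6)) = 6 - (3/10 + 6) = 6 - 1*63/10 = 6 - 63/10 = -3/10)
K(-1, 7)*(-3/O(-12)) = -(-9)/(10*(-12)) = -(-9)*(-1)/(10*12) = -3/10*1/4 = -3/40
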